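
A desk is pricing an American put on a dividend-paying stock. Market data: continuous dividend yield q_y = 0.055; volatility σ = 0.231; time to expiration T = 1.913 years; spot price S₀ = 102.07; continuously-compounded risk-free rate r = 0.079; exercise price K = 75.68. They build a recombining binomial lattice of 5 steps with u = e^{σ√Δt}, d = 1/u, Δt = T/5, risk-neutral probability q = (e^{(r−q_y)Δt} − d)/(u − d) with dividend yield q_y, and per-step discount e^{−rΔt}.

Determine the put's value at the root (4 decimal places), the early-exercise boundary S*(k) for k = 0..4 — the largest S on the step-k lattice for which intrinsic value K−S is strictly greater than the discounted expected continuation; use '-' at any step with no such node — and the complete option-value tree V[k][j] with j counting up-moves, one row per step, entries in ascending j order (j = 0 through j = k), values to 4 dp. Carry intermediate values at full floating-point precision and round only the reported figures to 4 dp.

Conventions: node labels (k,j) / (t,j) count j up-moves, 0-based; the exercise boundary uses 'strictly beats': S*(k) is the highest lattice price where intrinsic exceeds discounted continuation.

Δt=0.38260, u=1.15360, d=0.86685, q=0.49651, disc=e^(-rΔt)=0.97023
k=5 terminal: V=max(K-S,0) → 25.7193 9.1930 0.0000 0.0000 0.0000 0.0000
k=4: j=0 S=57.6345 intr=18.0455 cont=16.9924 V=18.0455[EX]; j=1 S=76.6991 intr=0.0000 cont=4.4908 V=4.4908[hold]; j=2 S=102.0700 intr=0.0000 cont=0.0000 V=0.0000[hold]; j=3 S=135.8332 intr=0.0000 cont=0.0000 V=0.0000[hold]; j=4 S=180.7647 intr=0.0000 cont=0.0000 V=0.0000[hold]  S*(4)=57.6345
k=3: j=0 S=66.4870 intr=9.1930 cont=10.9785 V=10.9785[hold]; j=1 S=88.4798 intr=0.0000 cont=2.1937 V=2.1937[hold]; j=2 S=117.7476 intr=0.0000 cont=0.0000 V=0.0000[hold]; j=3 S=156.6966 intr=0.0000 cont=0.0000 V=0.0000[hold]  S*(3)=-
k=2: j=0 S=76.6991 intr=0.0000 cont=6.4198 V=6.4198[hold]; j=1 S=102.0700 intr=0.0000 cont=1.0716 V=1.0716[hold]; j=2 S=135.8332 intr=0.0000 cont=0.0000 V=0.0000[hold]  S*(2)=-
k=1: j=0 S=88.4798 intr=0.0000 cont=3.6523 V=3.6523[hold]; j=1 S=117.7476 intr=0.0000 cont=0.5235 V=0.5235[hold]  S*(1)=-
k=0: j=0 S=102.0700 intr=0.0000 cont=2.0363 V=2.0363[hold]  S*(0)=-

price = 2.0363
boundary = - - - - 57.6345
tree:
2.0363
3.6523 0.5235
6.4198 1.0716 0.0000
10.9785 2.1937 0.0000 0.0000
18.0455 4.4908 0.0000 0.0000 0.0000
25.7193 9.1930 0.0000 0.0000 0.0000 0.0000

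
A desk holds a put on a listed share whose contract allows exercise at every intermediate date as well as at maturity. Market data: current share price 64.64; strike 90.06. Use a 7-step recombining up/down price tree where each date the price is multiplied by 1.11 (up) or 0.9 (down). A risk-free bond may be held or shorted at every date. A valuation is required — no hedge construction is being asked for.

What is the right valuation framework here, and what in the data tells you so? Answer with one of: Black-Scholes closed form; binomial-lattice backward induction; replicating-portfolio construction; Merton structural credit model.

Key observation: with exercise allowed before expiry on a discrete up/down model (7 steps from spot 64.64), the strike-90.06 put's value must be rolled back through the tree testing early exercise at each node.

framework: binomial-lattice backward induction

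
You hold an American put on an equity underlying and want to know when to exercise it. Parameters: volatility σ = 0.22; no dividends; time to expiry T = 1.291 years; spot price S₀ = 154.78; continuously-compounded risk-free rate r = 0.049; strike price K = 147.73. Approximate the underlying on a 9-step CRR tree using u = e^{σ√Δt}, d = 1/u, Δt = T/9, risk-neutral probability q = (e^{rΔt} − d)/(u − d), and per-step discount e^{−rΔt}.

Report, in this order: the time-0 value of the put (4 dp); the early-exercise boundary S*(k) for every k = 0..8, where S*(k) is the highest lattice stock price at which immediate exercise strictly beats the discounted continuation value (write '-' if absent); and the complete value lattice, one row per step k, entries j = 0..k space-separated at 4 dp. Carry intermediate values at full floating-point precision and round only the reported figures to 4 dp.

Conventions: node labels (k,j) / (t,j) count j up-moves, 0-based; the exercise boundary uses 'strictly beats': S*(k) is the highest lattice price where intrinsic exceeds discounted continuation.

price = 8.8079
boundary = - - - 120.5465 110.9093 120.5465 110.9093 120.5465 131.0212
tree:
8.8079
13.2193 4.8787
19.2740 7.8418 2.2256
27.1835 12.2762 3.8785 0.7388
36.8207 18.6196 6.6209 1.4142 0.1290
45.6874 27.1835 11.0125 2.6803 0.2715 0.0000
53.8453 36.8207 17.7069 5.0179 0.5713 0.0000 0.0000
61.3510 45.6874 27.1835 9.2499 1.2022 0.0000 0.0000 0.0000
68.2567 53.8453 36.8207 16.7088 2.5299 0.0000 0.0000 0.0000 0.0000
74.6103 61.3510 45.6874 27.1835 5.3240 0.0000 0.0000 0.0000 0.0000 0.0000

Δt=0.14344, u=1.08689, d=0.92005, q=0.52146, disc=e^(-rΔt)=0.99300
k=9 terminal: V=max(K-S,0) → 74.6103 61.3510 45.6874 27.1835 5.3240 0.0000 0.0000 0.0000 0.0000 0.0000
k=8: j=0 S=79.4733 intr=68.2567 cont=67.2220 V=68.2567[EX]; j=1 S=93.8847 intr=53.8453 cont=52.8106 V=53.8453[EX]; j=2 S=110.9093 intr=36.8207 cont=35.7859 V=36.8207[EX]; j=3 S=131.0212 intr=16.7088 cont=15.6741 V=16.7088[EX]; j=4 S=154.7800 intr=0.0000 cont=2.5299 V=2.5299[hold]; j=5 S=182.8472 intr=0.0000 cont=0.0000 V=0.0000[hold]; j=6 S=216.0039 intr=0.0000 cont=0.0000 V=0.0000[hold]; j=7 S=255.1732 intr=0.0000 cont=0.0000 V=0.0000[hold]; j=8 S=301.4452 intr=0.0000 cont=0.0000 V=0.0000[hold]  S*(8)=131.0212
k=7: j=0 S=86.3790 intr=61.3510 cont=60.3163 V=61.3510[EX]; j=1 S=102.0426 intr=45.6874 cont=44.6527 V=45.6874[EX]; j=2 S=120.5465 intr=27.1835 cont=26.1487 V=27.1835[EX]; j=3 S=142.4060 intr=5.3240 cont=9.2499 V=9.2499[hold]; j=4 S=168.2293 intr=0.0000 cont=1.2022 V=1.2022[hold]; j=5 S=198.7353 intr=0.0000 cont=0.0000 V=0.0000[hold]; j=6 S=234.7731 intr=0.0000 cont=0.0000 V=0.0000[hold]; j=7 S=277.3458 intr=0.0000 cont=0.0000 V=0.0000[hold]  S*(7)=120.5465
k=6: j=0 S=93.8847 intr=53.8453 cont=52.8106 V=53.8453[EX]; j=1 S=110.9093 intr=36.8207 cont=35.7859 V=36.8207[EX]; j=2 S=131.0212 intr=16.7088 cont=17.7069 V=17.7069[hold]; j=3 S=154.7800 intr=0.0000 cont=5.0179 V=5.0179[hold]; j=4 S=182.8472 intr=0.0000 cont=0.5713 V=0.5713[hold]; j=5 S=216.0039 intr=0.0000 cont=0.0000 V=0.0000[hold]; j=6 S=255.1732 intr=0.0000 cont=0.0000 V=0.0000[hold]  S*(6)=110.9093
k=5: j=0 S=102.0426 intr=45.6874 cont=44.6527 V=45.6874[EX]; j=1 S=120.5465 intr=27.1835 cont=26.6656 V=27.1835[EX]; j=2 S=142.4060 intr=5.3240 cont=11.0125 V=11.0125[hold]; j=3 S=168.2293 intr=0.0000 cont=2.6803 V=2.6803[hold]; j=4 S=198.7353 intr=0.0000 cont=0.2715 V=0.2715[hold]; j=5 S=234.7731 intr=0.0000 cont=0.0000 V=0.0000[hold]  S*(5)=120.5465
k=4: j=0 S=110.9093 intr=36.8207 cont=35.7859 V=36.8207[EX]; j=1 S=131.0212 intr=16.7088 cont=18.6196 V=18.6196[hold]; j=2 S=154.7800 intr=0.0000 cont=6.6209 V=6.6209[hold]; j=3 S=182.8472 intr=0.0000 cont=1.4142 V=1.4142[hold]; j=4 S=216.0039 intr=0.0000 cont=0.1290 V=0.1290[hold]  S*(4)=110.9093
k=3: j=0 S=120.5465 intr=27.1835 cont=27.1381 V=27.1835[EX]; j=1 S=142.4060 intr=5.3240 cont=12.2762 V=12.2762[hold]; j=2 S=168.2293 intr=0.0000 cont=3.8785 V=3.8785[hold]; j=3 S=198.7353 intr=0.0000 cont=0.7388 V=0.7388[hold]  S*(3)=120.5465
k=2: j=0 S=131.0212 intr=16.7088 cont=19.2740 V=19.2740[hold]; j=1 S=154.7800 intr=0.0000 cont=7.8418 V=7.8418[hold]; j=2 S=182.8472 intr=0.0000 cont=2.2256 V=2.2256[hold]  S*(2)=-
k=1: j=0 S=142.4060 intr=5.3240 cont=13.2193 V=13.2193[hold]; j=1 S=168.2293 intr=0.0000 cont=4.8787 V=4.8787[hold]  S*(1)=-
k=0: j=0 S=154.7800 intr=0.0000 cont=8.8079 V=8.8079[hold]  S*(0)=-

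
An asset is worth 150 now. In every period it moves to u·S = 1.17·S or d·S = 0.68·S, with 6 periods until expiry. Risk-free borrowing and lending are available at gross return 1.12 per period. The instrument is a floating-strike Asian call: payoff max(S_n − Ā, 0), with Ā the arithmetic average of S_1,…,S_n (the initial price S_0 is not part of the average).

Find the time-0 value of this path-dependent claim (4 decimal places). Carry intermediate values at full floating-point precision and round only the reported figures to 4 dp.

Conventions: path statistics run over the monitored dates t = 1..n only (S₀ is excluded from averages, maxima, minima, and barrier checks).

With p* = (R−d)/(u−d) = 0.8980, sum probability × payoff across the paths and divide by R^6.
Enumerate all 2^6 = 64 price paths (U = up ×1.17, D = down ×0.68); each path with k up-moves has probability p*^k·(1−p*)^(6−k).
DDDDDD: Ā=47.8727, payoff=0.0000, prob=0.000001
UDDDDD: Ā=82.3691, payoff=0.0000, prob=0.000010
DUDDDD: Ā=70.1191, payoff=0.0000, prob=0.000010
UUDDDD: Ā=120.6462, payoff=0.0000, prob=0.000087
DDUDDD: Ā=61.7891, payoff=0.0000, prob=0.000010
UDUDDD: Ā=106.3137, payoff=0.0000, prob=0.000087
DUUDDD: Ā=94.0637, payoff=0.0000, prob=0.000087
UUUDDD: Ā=161.8449, payoff=0.0000, prob=0.000769
DDDUDD: Ā=56.1247, payoff=0.0000, prob=0.000010
UDDUDD: Ā=96.5676, payoff=0.0000, prob=0.000087
DUDUDD: Ā=84.3176, payoff=0.0000, prob=0.000087
UUDUDD: Ā=145.0758, payoff=0.0000, prob=0.000769
DDUUDD: Ā=75.9876, payoff=0.0000, prob=0.000087
UDUUDD: Ā=130.7433, payoff=0.0000, prob=0.000769
DUUUDD: Ā=118.4933, payoff=0.0000, prob=0.000769
UUUUDD: Ā=203.8782, payoff=0.0000, prob=0.006770
DDDDUD: Ā=52.2730, payoff=0.0000, prob=0.000010
UDDDUD: Ā=89.9402, payoff=0.0000, prob=0.000087
DUDDUD: Ā=77.6902, payoff=0.0000, prob=0.000087
UUDDUD: Ā=133.6729, payoff=0.0000, prob=0.000769
DDUDUD: Ā=69.3602, payoff=0.0000, prob=0.000087
UDUDUD: Ā=119.3404, payoff=0.0000, prob=0.000769
DUUDUD: Ā=107.0904, payoff=0.0000, prob=0.000769
UUUDUD: Ā=184.2585, payoff=0.0000, prob=0.006770
DDDUUD: Ā=63.6958, payoff=0.0000, prob=0.000087
UDDUUD: Ā=109.5943, payoff=0.0000, prob=0.000769
DUDUUD: Ā=97.3443, payoff=0.0000, prob=0.000769
UUDUUD: Ā=167.4894, payoff=0.0000, prob=0.006770
DDUUUD: Ā=89.0143, payoff=0.0000, prob=0.000769
UDUUUD: Ā=153.1569, payoff=0.0000, prob=0.006770
DUUUUD: Ā=140.9069, payoff=0.0000, prob=0.006770
UUUUUD: Ā=242.4428, payoff=0.0000, prob=0.059574
DDDDDU: Ā=49.6537, payoff=0.0000, prob=0.000010
UDDDDU: Ā=85.4336, payoff=0.0000, prob=0.000087
DUDDDU: Ā=73.1836, payoff=0.0000, prob=0.000087
UUDDDU: Ā=125.9189, payoff=0.0000, prob=0.000769
DDUDDU: Ā=64.8536, payoff=0.0000, prob=0.000087
UDUDDU: Ā=111.5864, payoff=0.0000, prob=0.000769
DUUDDU: Ā=99.3364, payoff=0.0000, prob=0.000769
UUUDDU: Ā=170.9170, payoff=0.0000, prob=0.006770
DDDUDU: Ā=59.1892, payoff=0.0000, prob=0.000087
UDDUDU: Ā=101.8403, payoff=0.0000, prob=0.000769
DUDUDU: Ā=89.5903, payoff=0.0000, prob=0.000769
UUDUDU: Ā=154.1480, payoff=0.0000, prob=0.006770
DDUUDU: Ā=81.2603, payoff=0.0000, prob=0.000769
UDUUDU: Ā=139.8155, payoff=0.0000, prob=0.006770
DUUUDU: Ā=127.5655, payoff=2.4073, prob=0.006770
UUUUDU: Ā=219.4877, payoff=4.1420, prob=0.059574
DDDDUU: Ā=55.3374, payoff=0.0000, prob=0.000087
UDDDUU: Ā=95.2129, payoff=0.0000, prob=0.000769
DUDDUU: Ā=82.9629, payoff=0.0000, prob=0.000769
UUDDUU: Ā=142.7451, payoff=0.0000, prob=0.006770
DDUDUU: Ā=74.6329, payoff=0.9068, prob=0.000769
UDUDUU: Ā=128.4126, payoff=1.5603, prob=0.006770
DUUDUU: Ā=116.1626, payoff=13.8103, prob=0.006770
UUUDUU: Ā=199.8679, payoff=23.7618, prob=0.059574
DDDUUU: Ā=68.9685, payoff=6.5712, prob=0.000769
UDDUUU: Ā=118.6665, payoff=11.3064, prob=0.006770
DUDUUU: Ā=106.4165, payoff=23.5564, prob=0.006770
UUDUUU: Ā=183.0989, payoff=40.5308, prob=0.059574
DDUUUU: Ā=98.0865, payoff=31.8864, prob=0.006770
UDUUUU: Ā=168.7664, payoff=54.8633, prob=0.059574
DUUUUU: Ā=156.5164, payoff=67.1133, prob=0.059574
UUUUUU: Ā=269.3003, payoff=115.4743, prob=0.524251
Price = Σ prob·payoff / R^6 = 72.459105 / 1.973823 = 36.7100

price = 36.7100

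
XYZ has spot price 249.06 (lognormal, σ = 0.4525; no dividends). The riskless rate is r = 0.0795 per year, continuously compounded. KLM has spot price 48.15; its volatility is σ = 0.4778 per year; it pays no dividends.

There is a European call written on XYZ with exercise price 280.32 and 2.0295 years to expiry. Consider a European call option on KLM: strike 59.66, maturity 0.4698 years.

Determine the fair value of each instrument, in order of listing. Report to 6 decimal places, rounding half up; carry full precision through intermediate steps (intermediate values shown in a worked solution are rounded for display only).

[XYZ call K=280.32]
σ√T = 0.4525·√2.0295 = 0.644634
d₁ = (ln(S/K) + (r+σ²/2)T) / (σ√T) = (ln(249.06/280.32) + (0.0795+0.4525²/2)·2.0295) / 0.644634 = (-0.118238 + 0.369122) / 0.644634 = 0.389188
d₂ = d₁ − σ√T = 0.389188 − 0.644634 = -0.255446
e^{−rT} = 0.850998
N(d₁) = 0.651431,  N(d₂) = 0.399189
price = S·N(d₁) − K·e^{−rT}·N(d₂) = 162.245508 − 95.227340 = 67.018167
[KLM call K=59.66]
σ√T = 0.4778·√0.4698 = 0.327493
d₁ = (ln(S/K) + (r+σ²/2)T) / (σ√T) = (ln(48.15/59.66) + (0.0795+0.4778²/2)·0.4698) / 0.327493 = (-0.214341 + 0.090975) / 0.327493 = -0.376696
d₂ = d₁ − σ√T = -0.376696 − 0.327493 = -0.704190
e^{−rT} = 0.963340
N(d₁) = 0.353200,  N(d₂) = 0.240657
price = S·N(d₁) − K·e^{−rT}·N(d₂) = 17.006565 − 13.831263 = 3.175302

price(XYZ call K=280.32) = 67.018167
price(KLM call K=59.66) = 3.175302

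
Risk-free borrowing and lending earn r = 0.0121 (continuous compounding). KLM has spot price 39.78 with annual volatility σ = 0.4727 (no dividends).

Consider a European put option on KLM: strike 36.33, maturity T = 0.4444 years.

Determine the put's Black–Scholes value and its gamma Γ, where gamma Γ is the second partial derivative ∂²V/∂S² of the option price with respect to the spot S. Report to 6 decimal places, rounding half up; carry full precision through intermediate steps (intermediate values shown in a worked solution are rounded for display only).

σ√T = 0.4727·√0.4444 = 0.315118
d₁ = (ln(S/K) + (r+σ²/2)T) / (σ√T) = (ln(39.78/36.33) + (0.0121+0.4727²/2)·0.4444) / 0.315118 = (0.090720 + 0.055027) / 0.315118 = 0.462517
d₂ = d₁ − σ√T = 0.462517 − 0.315118 = 0.147399
e^{−rT} = 0.994637
N(−d₁) = 0.321855,  N(−d₂) = 0.441408
Put price V = K·e^{−rT}·N(−d₂) − S·N(−d₁) = 15.950368 − 12.803405 = 3.146962
φ(d₁) = (1/√(2π))·e^{−d₁²/2} = 0.358474
Γ = φ(d₁) / (S·σ·√T) = 0.028597

price = 3.146962
Γ = 0.028597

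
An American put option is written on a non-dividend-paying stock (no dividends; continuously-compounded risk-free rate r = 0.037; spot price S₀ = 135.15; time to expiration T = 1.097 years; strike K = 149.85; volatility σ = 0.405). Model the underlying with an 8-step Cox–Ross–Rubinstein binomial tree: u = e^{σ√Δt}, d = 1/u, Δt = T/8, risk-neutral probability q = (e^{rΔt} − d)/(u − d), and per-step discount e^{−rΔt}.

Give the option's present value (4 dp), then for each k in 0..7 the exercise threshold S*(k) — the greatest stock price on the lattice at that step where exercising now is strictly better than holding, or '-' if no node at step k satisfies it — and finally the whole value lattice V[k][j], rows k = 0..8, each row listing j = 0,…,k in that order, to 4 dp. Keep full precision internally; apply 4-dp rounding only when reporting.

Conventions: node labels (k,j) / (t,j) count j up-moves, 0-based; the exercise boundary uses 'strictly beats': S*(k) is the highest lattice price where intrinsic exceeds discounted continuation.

params: Δt=0.13712 u=1.16180 d=0.86073 q=0.47947 e^(-rΔt)=0.99494
t_8 payoffs: 109.1348 94.8932 75.6701 49.7230 14.7000 0.0000 0.0000 0.0000 0.0000
t_7: node(7,0) S=47.3030 payoff=102.5470 vs cont=101.7886 → 102.5470 [stop]  node(7,1) S=63.8489 payoff=86.0011 vs cont=85.2427 → 86.0011 [stop]  node(7,2) S=86.1824 payoff=63.6676 vs cont=62.9092 → 63.6676 [stop]  node(7,3) S=116.3278 payoff=33.5222 vs cont=32.7638 → 33.5222 [stop]  node(7,4) S=157.0177 payoff=0.0000 vs cont=7.6130 → 7.6130 [wait]  node(7,5) S=211.9403 payoff=0.0000 vs cont=0.0000 → 0.0000 [wait]  node(7,6) S=286.0741 payoff=0.0000 vs cont=0.0000 → 0.0000 [wait]  node(7,7) S=386.1388 payoff=0.0000 vs cont=0.0000 → 0.0000 [wait]  ⇒ S*(7)=116.3278
t_6: node(6,0) S=54.9568 payoff=94.8932 vs cont=94.1349 → 94.8932 [stop]  node(6,1) S=74.1799 payoff=75.6701 vs cont=74.9118 → 75.6701 [stop]  node(6,2) S=100.1270 payoff=49.7230 vs cont=48.9647 → 49.7230 [stop]  node(6,3) S=135.1500 payoff=14.7000 vs cont=20.9927 → 20.9927 [wait]  node(6,4) S=182.4236 payoff=0.0000 vs cont=3.9428 → 3.9428 [wait]  node(6,5) S=246.2329 payoff=0.0000 vs cont=0.0000 → 0.0000 [wait]  node(6,6) S=332.3617 payoff=0.0000 vs cont=0.0000 → 0.0000 [wait]  ⇒ S*(6)=100.1270
t_5: node(5,0) S=63.8489 payoff=86.0011 vs cont=85.2427 → 86.0011 [stop]  node(5,1) S=86.1824 payoff=63.6676 vs cont=62.9092 → 63.6676 [stop]  node(5,2) S=116.3278 payoff=33.5222 vs cont=35.7657 → 35.7657 [wait]  node(5,3) S=157.0177 payoff=0.0000 vs cont=12.7529 → 12.7529 [wait]  node(5,4) S=211.9403 payoff=0.0000 vs cont=2.0419 → 2.0419 [wait]  node(5,5) S=286.0741 payoff=0.0000 vs cont=0.0000 → 0.0000 [wait]  ⇒ S*(5)=86.1824
t_4: node(4,0) S=74.1799 payoff=75.6701 vs cont=74.9118 → 75.6701 [stop]  node(4,1) S=100.1270 payoff=49.7230 vs cont=50.0349 → 50.0349 [wait]  node(4,2) S=135.1500 payoff=14.7000 vs cont=24.6066 → 24.6066 [wait]  node(4,3) S=182.4236 payoff=0.0000 vs cont=7.5787 → 7.5787 [wait]  node(4,4) S=246.2329 payoff=0.0000 vs cont=1.0575 → 1.0575 [wait]  ⇒ S*(4)=74.1799
t_3: node(3,0) S=86.1824 payoff=63.6676 vs cont=63.0580 → 63.6676 [stop]  node(3,1) S=116.3278 payoff=33.5222 vs cont=37.6512 → 37.6512 [wait]  node(3,2) S=157.0177 payoff=0.0000 vs cont=16.3590 → 16.3590 [wait]  node(3,3) S=211.9403 payoff=0.0000 vs cont=4.4295 → 4.4295 [wait]  ⇒ S*(3)=86.1824
t_2: node(2,0) S=100.1270 payoff=49.7230 vs cont=50.9344 → 50.9344 [wait]  node(2,1) S=135.1500 payoff=14.7000 vs cont=27.3033 → 27.3033 [wait]  node(2,2) S=182.4236 payoff=0.0000 vs cont=10.5853 → 10.5853 [wait]  ⇒ S*(2)=-
t_1: node(1,0) S=116.3278 payoff=33.5222 vs cont=39.4036 → 39.4036 [wait]  node(1,1) S=157.0177 payoff=0.0000 vs cont=19.1899 → 19.1899 [wait]  ⇒ S*(1)=-
t_0: node(0,0) S=135.1500 payoff=14.7000 vs cont=29.5613 → 29.5613 [wait]  ⇒ S*(0)=-

price = 29.5613
boundary = - - - 86.1824 74.1799 86.1824 100.1270 116.3278
tree:
29.5613
39.4036 19.1899
50.9344 27.3033 10.5853
63.6676 37.6512 16.3590 4.4295
75.6701 50.0349 24.6066 7.5787 1.0575
86.0011 63.6676 35.7657 12.7529 2.0419 0.0000
94.8932 75.6701 49.7230 20.9927 3.9428 0.0000 0.0000
102.5470 86.0011 63.6676 33.5222 7.6130 0.0000 0.0000 0.0000
109.1348 94.8932 75.6701 49.7230 14.7000 0.0000 0.0000 0.0000 0.0000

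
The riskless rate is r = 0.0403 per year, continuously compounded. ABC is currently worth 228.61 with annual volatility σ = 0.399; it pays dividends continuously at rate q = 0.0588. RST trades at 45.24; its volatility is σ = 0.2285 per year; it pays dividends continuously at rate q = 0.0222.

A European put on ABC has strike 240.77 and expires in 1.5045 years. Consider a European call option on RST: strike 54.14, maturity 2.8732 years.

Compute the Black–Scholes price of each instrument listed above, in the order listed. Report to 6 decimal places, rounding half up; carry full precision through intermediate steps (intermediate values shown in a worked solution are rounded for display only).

price(ABC put K=240.77) = 51.349612
price(RST call K=54.14) = 4.442171

[ABC put K=240.77]
σ√T = 0.399·√1.5045 = 0.489406
d₁ = (ln(S/K) + (r−q+σ²/2)T) / (σ√T) = (ln(228.61/240.77) + (0.0403−0.0588+0.399²/2)·1.5045) / 0.489406 = (-0.051825 + 0.091926) / 0.489406 = 0.081938
d₂ = d₁ − σ√T = 0.081938 − 0.489406 = -0.407467
e^{−rT} = 0.941170
e^{−qT} = 0.915336
N(−d₁) = 0.467348,  N(−d₂) = 0.658168
price = K·e^{−rT}·N(−d₂) − S·e^{−qT}·N(−d₁) = 149.144424 − 97.794812 = 51.349612
[RST call K=54.14]
σ√T = 0.2285·√2.8732 = 0.387319
d₁ = (ln(S/K) + (r−q+σ²/2)T) / (σ√T) = (ln(45.24/54.14) + (0.0403−0.0222+0.2285²/2)·2.8732) / 0.387319 = (-0.179592 + 0.127013) / 0.387319 = -0.135750
d₂ = d₁ − σ√T = -0.135750 − 0.387319 = -0.523069
e^{−rT} = 0.890662
e^{−qT} = 0.938207
N(d₁) = 0.446009,  N(d₂) = 0.300463
price = S·e^{−qT}·N(d₁) − K·e^{−rT}·N(d₂) = 18.930635 − 14.488464 = 4.442171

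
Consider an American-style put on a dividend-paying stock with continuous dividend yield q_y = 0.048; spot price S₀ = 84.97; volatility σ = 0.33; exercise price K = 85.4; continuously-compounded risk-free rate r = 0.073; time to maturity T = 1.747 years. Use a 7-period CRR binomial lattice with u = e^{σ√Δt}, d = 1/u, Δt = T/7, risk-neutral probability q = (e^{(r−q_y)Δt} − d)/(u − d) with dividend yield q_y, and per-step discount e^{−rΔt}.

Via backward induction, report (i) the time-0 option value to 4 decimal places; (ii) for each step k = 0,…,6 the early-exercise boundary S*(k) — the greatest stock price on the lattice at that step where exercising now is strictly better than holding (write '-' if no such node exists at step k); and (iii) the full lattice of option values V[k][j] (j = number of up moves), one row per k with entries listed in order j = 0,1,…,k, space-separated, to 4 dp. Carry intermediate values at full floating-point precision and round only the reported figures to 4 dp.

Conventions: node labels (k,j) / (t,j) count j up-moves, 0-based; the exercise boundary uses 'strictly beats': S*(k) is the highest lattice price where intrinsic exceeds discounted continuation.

price = 12.9351
boundary = - - - 51.8172 43.9417 51.8172 61.1042
tree:
12.9351
18.3577 7.5058
25.2636 11.5158 3.4116
33.5828 17.1426 5.8088 0.9227
41.4583 24.5723 9.6813 1.7994 0.0000
48.1368 33.5828 15.6691 3.5090 0.0000 0.0000
53.8003 41.4583 24.2958 6.8429 0.0000 0.0000 0.0000
58.6030 48.1368 33.5828 13.3443 0.0000 0.0000 0.0000 0.0000

params: Δt=0.24957 u=1.17923 d=0.84801 q=0.47778 e^(-rΔt)=0.98195
t_7 payoffs: 58.6030 48.1368 33.5828 13.3443 0.0000 0.0000 0.0000 0.0000
t_6: node(6,0) S=31.5997 payoff=53.8003 vs cont=52.6348 → 53.8003 [stop]  node(6,1) S=43.9417 payoff=41.4583 vs cont=40.4397 → 41.4583 [stop]  node(6,2) S=61.1042 payoff=24.2958 vs cont=23.4816 → 24.2958 [stop]  node(6,3) S=84.9700 payoff=0.4300 vs cont=6.8429 → 6.8429 [wait]  node(6,4) S=118.1571 payoff=0.0000 vs cont=0.0000 → 0.0000 [wait]  node(6,5) S=164.3063 payoff=0.0000 vs cont=0.0000 → 0.0000 [wait]  node(6,6) S=228.4801 payoff=0.0000 vs cont=0.0000 → 0.0000 [wait]  ⇒ S*(6)=61.1042
t_5: node(5,0) S=37.2632 payoff=48.1368 vs cont=47.0388 → 48.1368 [stop]  node(5,1) S=51.8172 payoff=33.5828 vs cont=32.6580 → 33.5828 [stop]  node(5,2) S=72.0557 payoff=13.3443 vs cont=15.6691 → 15.6691 [wait]  node(5,3) S=100.1989 payoff=0.0000 vs cont=3.5090 → 3.5090 [wait]  node(5,4) S=139.3340 payoff=0.0000 vs cont=0.0000 → 0.0000 [wait]  node(5,5) S=193.7543 payoff=0.0000 vs cont=0.0000 → 0.0000 [wait]  ⇒ S*(5)=51.8172
t_4: node(4,0) S=43.9417 payoff=41.4583 vs cont=40.4397 → 41.4583 [stop]  node(4,1) S=61.1042 payoff=24.2958 vs cont=24.5723 → 24.5723 [wait]  node(4,2) S=84.9700 payoff=0.4300 vs cont=9.6813 → 9.6813 [wait]  node(4,3) S=118.1571 payoff=0.0000 vs cont=1.7994 → 1.7994 [wait]  node(4,4) S=164.3063 payoff=0.0000 vs cont=0.0000 → 0.0000 [wait]  ⇒ S*(4)=43.9417
t_3: node(3,0) S=51.8172 payoff=33.5828 vs cont=32.7878 → 33.5828 [stop]  node(3,1) S=72.0557 payoff=13.3443 vs cont=17.1426 → 17.1426 [wait]  node(3,2) S=100.1989 payoff=0.0000 vs cont=5.8088 → 5.8088 [wait]  node(3,3) S=139.3340 payoff=0.0000 vs cont=0.9227 → 0.9227 [wait]  ⇒ S*(3)=51.8172
t_2: node(2,0) S=61.1042 payoff=24.2958 vs cont=25.2636 → 25.2636 [wait]  node(2,1) S=84.9700 payoff=0.4300 vs cont=11.5158 → 11.5158 [wait]  node(2,2) S=118.1571 payoff=0.0000 vs cont=3.4116 → 3.4116 [wait]  ⇒ S*(2)=-
t_1: node(1,0) S=72.0557 payoff=13.3443 vs cont=18.3577 → 18.3577 [wait]  node(1,1) S=100.1989 payoff=0.0000 vs cont=7.5058 → 7.5058 [wait]  ⇒ S*(1)=-
t_0: node(0,0) S=84.9700 payoff=0.4300 vs cont=12.9351 → 12.9351 [wait]  ⇒ S*(0)=-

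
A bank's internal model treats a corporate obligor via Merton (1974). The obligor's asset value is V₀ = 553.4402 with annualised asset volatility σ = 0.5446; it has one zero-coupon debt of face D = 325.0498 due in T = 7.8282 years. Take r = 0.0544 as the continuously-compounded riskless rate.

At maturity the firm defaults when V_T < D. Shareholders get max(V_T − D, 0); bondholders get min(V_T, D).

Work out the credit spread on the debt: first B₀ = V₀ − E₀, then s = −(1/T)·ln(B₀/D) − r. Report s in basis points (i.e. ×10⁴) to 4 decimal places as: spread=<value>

Equity is a call on the firm's assets struck at D = 325.0498:
d₁ = [ln(V₀/D) + (r + σ²/2)T] / (σ√T)
   = [ln(553.4402/325.0498) + (0.0544 + 0.5·0.5446²)·7.8282] / (0.5446·√7.8282)
   = [0.532175 + 1.586734] / 1.523732 = 1.390605
d₂ = d₁ − σ√T = 1.390605 − 1.523732 = -0.133127
N(d₁) = 0.917827,  N(d₂) = 0.447046,  e^(−rT) = 0.653212
E₀ = V₀·N(d₁) − D·e^(−rT)·N(d₂)
   = 553.4402·0.917827 − 325.0498·0.653212·0.447046 = 413.042840
B₀ = V₀ − E₀ = 553.4402 − 413.042840 = 140.397360
spread = −(1/T)·ln(B₀/D) − r = −(1/7.8282)·ln(140.397360/325.0498) − 0.0544 = 0.05284071
in basis points: 0.05284071 × 10⁴ = 528.4071 bp

spread=528.4071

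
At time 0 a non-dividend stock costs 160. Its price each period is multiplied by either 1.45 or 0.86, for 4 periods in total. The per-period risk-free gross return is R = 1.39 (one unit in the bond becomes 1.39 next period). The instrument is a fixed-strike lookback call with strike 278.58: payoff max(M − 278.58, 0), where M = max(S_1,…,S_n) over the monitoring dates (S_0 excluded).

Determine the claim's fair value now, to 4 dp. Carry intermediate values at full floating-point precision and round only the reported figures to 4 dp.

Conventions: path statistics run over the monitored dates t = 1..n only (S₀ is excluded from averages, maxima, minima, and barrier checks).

price = 87.4372

Risk-neutral up-probability p* = (R−d)/(u−d) = (1.39−0.86)/(1.45−0.86) = 0.8983; the claim prices as the p*-weighted sum of path payoffs discounted by R^4.
Enumerate all 2^4 = 16 price paths (U = up ×1.45, D = down ×0.86); each path with k up-moves has probability p*^k·(1−p*)^(4−k).
DDDD: M=137.6000, payoff=0.0000, prob=0.000107
UDDD: M=232.0000, payoff=0.0000, prob=0.000945
DUDD: M=199.5200, payoff=0.0000, prob=0.000945
UUDD: M=336.4000, payoff=57.8200, prob=0.008345
DDUD: M=171.5872, payoff=0.0000, prob=0.000945
UDUD: M=289.3040, payoff=10.7240, prob=0.008345
DUUD: M=289.3040, payoff=10.7240, prob=0.008345
UUUD: M=487.7800, payoff=209.2000, prob=0.073718
DDDU: M=147.5650, payoff=0.0000, prob=0.000945
UDDU: M=248.8014, payoff=0.0000, prob=0.008345
DUDU: M=248.8014, payoff=0.0000, prob=0.008345
UUDU: M=419.4908, payoff=140.9108, prob=0.073718
DDUU: M=248.8014, payoff=0.0000, prob=0.008345
UDUU: M=419.4908, payoff=140.9108, prob=0.073718
DUUU: M=419.4908, payoff=140.9108, prob=0.073718
UUUU: M=707.2810, payoff=428.7010, prob=0.651172
Price = Σ prob·payoff / R^4 = 326.403925 / 3.733010 = 87.4372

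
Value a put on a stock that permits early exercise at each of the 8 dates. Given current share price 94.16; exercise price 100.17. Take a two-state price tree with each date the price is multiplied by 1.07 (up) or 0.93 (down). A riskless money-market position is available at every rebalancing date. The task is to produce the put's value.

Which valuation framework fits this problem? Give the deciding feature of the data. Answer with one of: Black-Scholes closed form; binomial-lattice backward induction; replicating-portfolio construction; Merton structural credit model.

framework: binomial-lattice backward induction

Key observation: early exercise of the strike-100.17 put must be checked at each of the 8 dates (spot 94.16), which forces a node-by-node comparison of intrinsic and continuation value backward from expiry.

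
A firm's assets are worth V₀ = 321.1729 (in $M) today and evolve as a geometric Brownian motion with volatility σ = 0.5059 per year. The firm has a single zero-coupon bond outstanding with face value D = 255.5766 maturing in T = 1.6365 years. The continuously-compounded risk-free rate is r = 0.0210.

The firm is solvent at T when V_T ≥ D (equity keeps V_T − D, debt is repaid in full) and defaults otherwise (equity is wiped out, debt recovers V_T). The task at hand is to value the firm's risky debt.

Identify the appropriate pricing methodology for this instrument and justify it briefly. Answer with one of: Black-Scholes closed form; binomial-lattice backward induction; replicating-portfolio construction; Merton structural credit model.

Key observation: a levered firm with one bullet debt due at 1.6365 years is the canonical structural-credit setup: equity is a call on the firm's assets struck at the face value.

framework: Merton structural credit model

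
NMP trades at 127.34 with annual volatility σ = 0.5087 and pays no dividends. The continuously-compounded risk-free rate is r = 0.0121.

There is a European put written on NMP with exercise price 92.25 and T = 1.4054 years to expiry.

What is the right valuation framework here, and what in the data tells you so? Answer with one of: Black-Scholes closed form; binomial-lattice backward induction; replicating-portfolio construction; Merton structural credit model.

Key observation: the strike-92.25 put on NMP is European-exercise on a continuously-modelled lognormal underlying, so its value is a single closed-form evaluation.

framework: Black-Scholes closed form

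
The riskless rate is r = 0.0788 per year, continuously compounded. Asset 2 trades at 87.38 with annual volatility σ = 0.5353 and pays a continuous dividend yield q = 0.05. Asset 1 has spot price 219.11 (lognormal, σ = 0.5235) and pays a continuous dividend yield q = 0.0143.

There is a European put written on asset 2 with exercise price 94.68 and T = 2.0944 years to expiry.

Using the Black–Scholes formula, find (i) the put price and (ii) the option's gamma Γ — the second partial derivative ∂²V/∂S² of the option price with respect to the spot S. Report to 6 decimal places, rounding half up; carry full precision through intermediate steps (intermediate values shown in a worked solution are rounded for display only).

price = 24.763364
Γ = 0.004972

σ√T = 0.5353·√2.0944 = 0.774688
d₁ = (ln(S/K) + (r−q+σ²/2)T) / (σ√T) = (ln(87.38/94.68) + (0.0788−0.05+0.5353²/2)·2.0944) / 0.774688 = (-0.080236 + 0.360390) / 0.774688 = 0.361634
d₂ = d₁ − σ√T = 0.361634 − 0.774688 = -0.413055
e^{−rT} = 0.847861
e^{−qT} = 0.900577
N(−d₁) = 0.358813,  N(−d₂) = 0.660217
Put price V = K·e^{−rT}·N(−d₂) − S·e^{−qT}·N(−d₁) = 52.999207 − 28.235843 = 24.763364
φ(d₁) = (1/√(2π))·e^{−d₁²/2} = 0.373690
Γ = e^{−qT}·φ(d₁) / (S·σ·√T) = 0.004972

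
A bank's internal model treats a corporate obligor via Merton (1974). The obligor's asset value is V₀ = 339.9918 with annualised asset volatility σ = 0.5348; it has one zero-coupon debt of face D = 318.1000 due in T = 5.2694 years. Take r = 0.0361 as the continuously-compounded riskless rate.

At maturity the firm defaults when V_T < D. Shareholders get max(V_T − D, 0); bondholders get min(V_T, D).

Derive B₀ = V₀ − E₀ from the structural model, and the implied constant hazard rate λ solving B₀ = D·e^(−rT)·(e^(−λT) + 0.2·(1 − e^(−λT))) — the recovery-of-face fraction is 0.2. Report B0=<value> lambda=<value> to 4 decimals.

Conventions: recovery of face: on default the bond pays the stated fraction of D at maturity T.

With assets at 339.9918 and a single debt payment of 318.1000 at 5.2694 years:
d₁ = [ln(V₀/D) + (r + σ²/2)T] / (σ√T)
   = [ln(339.9918/318.1000) + (0.0361 + 0.5·0.5348²)·5.2694] / (0.5348·√5.2694)
   = [0.066556 + 0.943779] / 1.227643 = 0.822987
d₂ = d₁ − σ√T = 0.822987 − 1.227643 = -0.404655
N(d₁) = 0.794742,  N(d₂) = 0.342865,  e^(−rT) = 0.826773
E₀ = V₀·N(d₁) − D·e^(−rT)·N(d₂)
   = 339.9918·0.794742 − 318.1000·0.826773·0.342865 = 180.033515
B₀ = V₀ − E₀ = 339.9918 − 180.033515 = 159.958285
e^(−λT) = (B₀·e^(rT)/D − 0.2)/(1 − 0.2) = (159.9583·1.209522/318.1000 − 0.2)/0.8 = 0.51026840
λ = −ln(0.51026840)/5.2694 = 0.127684

B0=159.9583 lambda=0.1277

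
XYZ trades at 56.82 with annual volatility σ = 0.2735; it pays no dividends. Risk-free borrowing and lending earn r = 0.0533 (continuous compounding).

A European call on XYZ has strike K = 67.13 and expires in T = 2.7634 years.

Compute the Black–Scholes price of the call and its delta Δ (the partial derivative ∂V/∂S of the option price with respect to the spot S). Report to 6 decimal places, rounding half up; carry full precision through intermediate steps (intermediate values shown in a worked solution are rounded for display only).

price = 9.769487
Δ = 0.573204

σ√T = 0.2735·√2.7634 = 0.454652
d₁ = (ln(S/K) + (r+σ²/2)T) / (σ√T) = (ln(56.82/67.13) + (0.0533+0.2735²/2)·2.7634) / 0.454652 = (-0.166743 + 0.250643) / 0.454652 = 0.184539
d₂ = d₁ − σ√T = 0.184539 − 0.454652 = -0.270114
e^{−rT} = 0.863044
N(d₁) = 0.573204,  N(d₂) = 0.393536
Call price V = S·N(d₁) − K·e^{−rT}·N(d₂) = 32.569479 − 22.799992 = 9.769487
Δ = N(d₁) = 0.573204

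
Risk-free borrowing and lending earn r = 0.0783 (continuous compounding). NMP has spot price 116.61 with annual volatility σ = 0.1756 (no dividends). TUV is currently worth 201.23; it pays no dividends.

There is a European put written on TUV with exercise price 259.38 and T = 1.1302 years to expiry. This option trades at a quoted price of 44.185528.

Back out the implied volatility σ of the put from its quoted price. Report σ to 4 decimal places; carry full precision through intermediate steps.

sigma = 0.2312

At σ = 0.2312 the Black–Scholes value reproduces the quote:
σ√T = 0.2312·√1.1302 = 0.245791
d₁ = (ln(S/K) + (r+σ²/2)T) / (σ√T) = (ln(201.23/259.38) + (0.0783+0.2312²/2)·1.1302) / 0.245791 = (-0.253846 + 0.118701) / 0.245791 = -0.549835
d₂ = d₁ − σ√T = -0.549835 − 0.245791 = -0.795626
e^{−rT} = 0.915308
N(−d₁) = 0.708784,  N(−d₂) = 0.786875
V = K·e^{−rT}·N(−d₂) − S·N(−d₁) = 186.814104 − 142.628576 = 44.185528 (equal to the quote); since ∂V/∂σ > 0 for all σ, the implied volatility is unique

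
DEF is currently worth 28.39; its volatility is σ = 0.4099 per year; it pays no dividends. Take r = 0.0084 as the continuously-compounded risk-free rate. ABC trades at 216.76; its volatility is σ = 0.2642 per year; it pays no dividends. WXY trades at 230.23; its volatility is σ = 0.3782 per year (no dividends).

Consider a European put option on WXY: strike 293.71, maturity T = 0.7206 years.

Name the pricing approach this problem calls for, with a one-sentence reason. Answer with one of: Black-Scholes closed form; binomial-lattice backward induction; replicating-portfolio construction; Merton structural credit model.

Key observation: a European-exercise option on WXY struck at 293.71 — a GBM underlying with constant parameters — admits an analytic price: the data contain no early exercise, no discrete tree, no debt structure.

framework: Black-Scholes closed form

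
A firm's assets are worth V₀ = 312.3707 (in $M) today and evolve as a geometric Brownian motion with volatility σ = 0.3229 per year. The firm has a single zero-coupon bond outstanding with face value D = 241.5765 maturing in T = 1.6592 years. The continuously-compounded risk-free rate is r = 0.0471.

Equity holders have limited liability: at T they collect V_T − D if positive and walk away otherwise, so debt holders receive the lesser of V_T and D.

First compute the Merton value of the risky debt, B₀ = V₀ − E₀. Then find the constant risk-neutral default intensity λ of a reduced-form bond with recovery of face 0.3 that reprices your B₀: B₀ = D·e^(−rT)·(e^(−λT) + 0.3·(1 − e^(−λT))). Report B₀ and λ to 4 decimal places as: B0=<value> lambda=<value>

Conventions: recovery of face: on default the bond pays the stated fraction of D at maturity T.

Work the structural quantities from V₀ = 312.3707 against face 241.5765:
d₁ = [ln(V₀/D) + (r + σ²/2)T] / (σ√T)
   = [ln(312.3707/241.5765) + (0.0471 + 0.5·0.3229²)·1.6592] / (0.3229·√1.6592)
   = [0.257004 + 0.164646] / 0.415927 = 1.013760
d₂ = d₁ − σ√T = 1.013760 − 0.415927 = 0.597833
N(d₁) = 0.844651,  N(d₂) = 0.725024,  e^(−rT) = 0.924827
E₀ = V₀·N(d₁) − D·e^(−rT)·N(d₂)
   = 312.3707·0.844651 − 241.5765·0.924827·0.725024 = 101.861941
B₀ = V₀ − E₀ = 312.3707 − 101.861941 = 210.508759
e^(−λT) = (B₀·e^(rT)/D − 0.3)/(1 − 0.3) = (210.5088·1.081283/241.5765 − 0.3)/0.7 = 0.91746531
λ = −ln(0.91746531)/1.6592 = 0.051917

B0=210.5088 lambda=0.0519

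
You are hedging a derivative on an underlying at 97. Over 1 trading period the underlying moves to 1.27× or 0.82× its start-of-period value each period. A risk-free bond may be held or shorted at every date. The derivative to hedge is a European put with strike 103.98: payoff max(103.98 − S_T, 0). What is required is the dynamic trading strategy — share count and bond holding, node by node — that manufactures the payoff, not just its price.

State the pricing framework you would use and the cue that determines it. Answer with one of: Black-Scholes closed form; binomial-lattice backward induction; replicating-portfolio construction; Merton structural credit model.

framework: replicating-portfolio construction

Key observation: the task asks for the hedge itself — share and bond holdings at every node of the 1-period tree on spot 97 with factors 1.27/0.82 — which is exactly what the replicating-portfolio construction produces.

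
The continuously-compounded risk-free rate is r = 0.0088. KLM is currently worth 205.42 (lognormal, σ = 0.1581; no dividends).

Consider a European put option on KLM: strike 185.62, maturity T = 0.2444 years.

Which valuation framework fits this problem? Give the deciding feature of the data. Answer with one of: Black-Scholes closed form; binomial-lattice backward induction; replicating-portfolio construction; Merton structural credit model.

Key observation: everything needed for the exact continuous-time valuation of the European put on KLM (strike 185.62) is given, and no feature rules the closed form out.

framework: Black-Scholes closed form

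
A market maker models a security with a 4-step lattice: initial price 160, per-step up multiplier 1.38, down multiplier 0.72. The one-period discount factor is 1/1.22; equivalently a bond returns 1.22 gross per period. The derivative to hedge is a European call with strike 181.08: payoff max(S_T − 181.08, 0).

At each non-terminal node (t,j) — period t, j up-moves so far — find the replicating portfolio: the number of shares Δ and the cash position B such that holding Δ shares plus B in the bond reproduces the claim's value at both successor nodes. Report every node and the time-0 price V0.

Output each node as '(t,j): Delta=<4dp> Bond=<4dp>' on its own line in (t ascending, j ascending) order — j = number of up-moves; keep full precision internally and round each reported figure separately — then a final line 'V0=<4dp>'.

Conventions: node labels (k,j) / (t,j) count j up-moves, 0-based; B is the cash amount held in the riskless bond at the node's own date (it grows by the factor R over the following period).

(0,0): Delta=0.8941 Bond=-60.5483
(1,0): Delta=0.6171 Bond=-41.9526
(1,1): Delta=0.9404 Bond=-84.0822
(2,0): Delta=0.0000 Bond=0.0000
(2,1): Delta=0.7201 Bond=-67.5604
(2,2): Delta=0.9772 Bond=-113.7866
(3,0): Delta=0.0000 Bond=0.0000
(3,1): Delta=0.0000 Bond=0.0000
(3,2): Delta=0.8403 Bond=-108.7993
(3,3): Delta=1.0000 Bond=-148.4262
V0=82.5110

No-arbitrage ⇒ martingale measure with p* = (R−d)/(u−d) = 0.7576.
At maturity the claim pays: V(4,0)=0.0000, V(4,1)=0.0000, V(4,2)=0.0000, V(4,3)=121.6739, V(4,4)=399.1983
(3,0): S=59.7197. Δ = (V_up−V_dn)/(S_up−S_dn) = (0.0000−0.0000)/(82.4132−42.9982) = 0.0000. V = [p*·0.0000 + (1−p*)·0.0000]/1.22 = 0.0000. B = V − Δ·S = 0.0000.
(3,1): S=114.4627. Δ = (V_up−V_dn)/(S_up−S_dn) = (0.0000−0.0000)/(157.9586−82.4132) = 0.0000. V = [p*·0.0000 + (1−p*)·0.0000]/1.22 = 0.0000. B = V − Δ·S = 0.0000.
(3,2): S=219.3869. Δ = (V_up−V_dn)/(S_up−S_dn) = (121.6739−0.0000)/(302.7539−157.9586) = 0.8403. V = [p*·121.6739 + (1−p*)·0.0000]/1.22 = 75.5551. B = V − Δ·S = -108.7993.
(3,3): S=420.4915. Δ = (V_up−V_dn)/(S_up−S_dn) = (399.1983−121.6739)/(580.2783−302.7539) = 1.0000. V = [p*·399.1983 + (1−p*)·121.6739]/1.22 = 272.0653. B = V − Δ·S = -148.4262.
(2,0): S=82.9440. Δ = (V_up−V_dn)/(S_up−S_dn) = (0.0000−0.0000)/(114.4627−59.7197) = 0.0000. V = [p*·0.0000 + (1−p*)·0.0000]/1.22 = 0.0000. B = V − Δ·S = 0.0000.
(2,1): S=158.9760. Δ = (V_up−V_dn)/(S_up−S_dn) = (75.5551−0.0000)/(219.3869−114.4627) = 0.7201. V = [p*·75.5551 + (1−p*)·0.0000]/1.22 = 46.9170. B = V − Δ·S = -67.5604.
(2,2): S=304.7040. Δ = (V_up−V_dn)/(S_up−S_dn) = (272.0653−75.5551)/(420.4915−219.3869) = 0.9772. V = [p*·272.0653 + (1−p*)·75.5551]/1.22 = 183.9561. B = V − Δ·S = -113.7866.
(1,0): S=115.2000. Δ = (V_up−V_dn)/(S_up−S_dn) = (46.9170−0.0000)/(158.9760−82.9440) = 0.6171. V = [p*·46.9170 + (1−p*)·0.0000]/1.22 = 29.1337. B = V − Δ·S = -41.9526.
(1,1): S=220.8000. Δ = (V_up−V_dn)/(S_up−S_dn) = (183.9561−46.9170)/(304.7040−158.9760) = 0.9404. V = [p*·183.9561 + (1−p*)·46.9170]/1.22 = 123.5529. B = V − Δ·S = -84.0822.
(0,0): S=160.0000. Δ = (V_up−V_dn)/(S_up−S_dn) = (123.5529−29.1337)/(220.8000−115.2000) = 0.8941. V = [p*·123.5529 + (1−p*)·29.1337]/1.22 = 82.5110. B = V − Δ·S = -60.5483.
Sanity check at the root: Δ(0,0)·S0 + B(0,0) reproduces V0 = 82.5110.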